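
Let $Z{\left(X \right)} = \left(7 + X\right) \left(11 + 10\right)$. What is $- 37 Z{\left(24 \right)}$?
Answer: $-24087$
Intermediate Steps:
$Z{\left(X \right)} = 147 + 21 X$ ($Z{\left(X \right)} = \left(7 + X\right) 21 = 147 + 21 X$)
$- 37 Z{\left(24 \right)} = - 37 \left(147 + 21 \cdot 24\right) = - 37 \left(147 + 504\right) = \left(-37\right) 651 = -24087$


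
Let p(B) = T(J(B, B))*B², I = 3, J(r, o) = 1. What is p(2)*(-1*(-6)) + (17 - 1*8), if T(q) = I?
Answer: 81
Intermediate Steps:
T(q) = 3
p(B) = 3*B²
p(2)*(-1*(-6)) + (17 - 1*8) = (3*2²)*(-1*(-6)) + (17 - 1*8) = (3*4)*6 + (17 - 8) = 12*6 + 9 = 72 + 9 = 81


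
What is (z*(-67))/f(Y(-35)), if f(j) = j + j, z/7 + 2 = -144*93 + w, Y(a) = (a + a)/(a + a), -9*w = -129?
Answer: 18825191/6 ≈ 3.1375e+6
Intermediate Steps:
w = 43/3 (w = -⅑*(-129) = 43/3 ≈ 14.333)
Y(a) = 1 (Y(a) = (2*a)/((2*a)) = (2*a)*(1/(2*a)) = 1)
z = -280973/3 (z = -14 + 7*(-144*93 + 43/3) = -14 + 7*(-13392 + 43/3) = -14 + 7*(-40133/3) = -14 - 280931/3 = -280973/3 ≈ -93658.)
f(j) = 2*j
(z*(-67))/f(Y(-35)) = (-280973/3*(-67))/((2*1)) = (18825191/3)/2 = (18825191/3)*(½) = 18825191/6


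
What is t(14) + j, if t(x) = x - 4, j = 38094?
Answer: 38104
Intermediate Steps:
t(x) = -4 + x
t(14) + j = (-4 + 14) + 38094 = 10 + 38094 = 38104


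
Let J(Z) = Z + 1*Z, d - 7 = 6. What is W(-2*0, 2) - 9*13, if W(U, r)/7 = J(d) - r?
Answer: 51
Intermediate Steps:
d = 13 (d = 7 + 6 = 13)
J(Z) = 2*Z (J(Z) = Z + Z = 2*Z)
W(U, r) = 182 - 7*r (W(U, r) = 7*(2*13 - r) = 7*(26 - r) = 182 - 7*r)
W(-2*0, 2) - 9*13 = (182 - 7*2) - 9*13 = (182 - 14) - 117 = 168 - 117 = 51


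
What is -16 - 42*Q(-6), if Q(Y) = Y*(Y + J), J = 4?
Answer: -520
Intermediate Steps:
Q(Y) = Y*(4 + Y) (Q(Y) = Y*(Y + 4) = Y*(4 + Y))
-16 - 42*Q(-6) = -16 - (-252)*(4 - 6) = -16 - (-252)*(-2) = -16 - 42*12 = -16 - 504 = -520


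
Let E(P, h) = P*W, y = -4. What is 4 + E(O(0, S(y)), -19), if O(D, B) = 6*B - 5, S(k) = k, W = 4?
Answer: -112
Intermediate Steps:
O(D, B) = -5 + 6*B
E(P, h) = 4*P (E(P, h) = P*4 = 4*P)
4 + E(O(0, S(y)), -19) = 4 + 4*(-5 + 6*(-4)) = 4 + 4*(-5 - 24) = 4 + 4*(-29) = 4 - 116 = -112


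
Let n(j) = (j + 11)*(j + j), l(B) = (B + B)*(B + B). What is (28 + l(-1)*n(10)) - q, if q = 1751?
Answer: -43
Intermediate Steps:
l(B) = 4*B² (l(B) = (2*B)*(2*B) = 4*B²)
n(j) = 2*j*(11 + j) (n(j) = (11 + j)*(2*j) = 2*j*(11 + j))
(28 + l(-1)*n(10)) - q = (28 + (4*(-1)²)*(2*10*(11 + 10))) - 1*1751 = (28 + (4*1)*(2*10*21)) - 1751 = (28 + 4*420) - 1751 = (28 + 1680) - 1751 = 1708 - 1751 = -43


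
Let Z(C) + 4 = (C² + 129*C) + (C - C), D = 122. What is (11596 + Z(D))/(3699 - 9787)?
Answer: -21107/3044 ≈ -6.9340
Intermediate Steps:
Z(C) = -4 + C² + 129*C (Z(C) = -4 + ((C² + 129*C) + (C - C)) = -4 + ((C² + 129*C) + 0) = -4 + (C² + 129*C) = -4 + C² + 129*C)
(11596 + Z(D))/(3699 - 9787) = (11596 + (-4 + 122² + 129*122))/(3699 - 9787) = (11596 + (-4 + 14884 + 15738))/(-6088) = (11596 + 30618)*(-1/6088) = 42214*(-1/6088) = -21107/3044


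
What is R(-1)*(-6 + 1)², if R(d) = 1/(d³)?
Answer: -25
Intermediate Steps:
R(d) = d⁻³
R(-1)*(-6 + 1)² = (-6 + 1)²/(-1)³ = -1*(-5)² = -1*25 = -25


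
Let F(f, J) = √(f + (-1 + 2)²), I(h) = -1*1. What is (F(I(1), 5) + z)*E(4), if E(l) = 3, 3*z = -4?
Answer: -4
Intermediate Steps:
z = -4/3 (z = (⅓)*(-4) = -4/3 ≈ -1.3333)
I(h) = -1
F(f, J) = √(1 + f) (F(f, J) = √(f + 1²) = √(f + 1) = √(1 + f))
(F(I(1), 5) + z)*E(4) = (√(1 - 1) - 4/3)*3 = (√0 - 4/3)*3 = (0 - 4/3)*3 = -4/3*3 = -4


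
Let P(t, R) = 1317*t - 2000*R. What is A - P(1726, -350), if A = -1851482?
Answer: -4824624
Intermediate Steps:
P(t, R) = -2000*R + 1317*t
A - P(1726, -350) = -1851482 - (-2000*(-350) + 1317*1726) = -1851482 - (700000 + 2273142) = -1851482 - 1*2973142 = -1851482 - 2973142 = -4824624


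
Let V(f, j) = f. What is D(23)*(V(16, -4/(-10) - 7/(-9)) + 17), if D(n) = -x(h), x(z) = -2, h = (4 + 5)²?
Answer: 66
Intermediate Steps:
h = 81 (h = 9² = 81)
D(n) = 2 (D(n) = -1*(-2) = 2)
D(23)*(V(16, -4/(-10) - 7/(-9)) + 17) = 2*(16 + 17) = 2*33 = 66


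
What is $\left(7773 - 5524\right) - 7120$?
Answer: $-4871$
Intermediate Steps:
$\left(7773 - 5524\right) - 7120 = 2249 - 7120 = -4871$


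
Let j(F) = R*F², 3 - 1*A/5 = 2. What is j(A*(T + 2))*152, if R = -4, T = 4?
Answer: -547200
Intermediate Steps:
A = 5 (A = 15 - 5*2 = 15 - 10 = 5)
j(F) = -4*F²
j(A*(T + 2))*152 = -4*25*(4 + 2)²*152 = -4*(5*6)²*152 = -4*30²*152 = -4*900*152 = -3600*152 = -547200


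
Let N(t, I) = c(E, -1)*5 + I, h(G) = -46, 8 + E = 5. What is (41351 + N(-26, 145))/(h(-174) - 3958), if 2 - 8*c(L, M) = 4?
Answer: -15089/1456 ≈ -10.363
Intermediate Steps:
E = -3 (E = -8 + 5 = -3)
c(L, M) = -1/4 (c(L, M) = 1/4 - 1/8*4 = 1/4 - 1/2 = -1/4)
N(t, I) = -5/4 + I (N(t, I) = -1/4*5 + I = -5/4 + I)
(41351 + N(-26, 145))/(h(-174) - 3958) = (41351 + (-5/4 + 145))/(-46 - 3958) = (41351 + 575/4)/(-4004) = (165979/4)*(-1/4004) = -15089/1456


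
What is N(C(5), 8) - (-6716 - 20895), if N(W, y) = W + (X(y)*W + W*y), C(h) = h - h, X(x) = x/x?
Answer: 27611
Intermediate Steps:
X(x) = 1
C(h) = 0
N(W, y) = 2*W + W*y (N(W, y) = W + (1*W + W*y) = W + (W + W*y) = 2*W + W*y)
N(C(5), 8) - (-6716 - 20895) = 0*(2 + 8) - (-6716 - 20895) = 0*10 - 1*(-27611) = 0 + 27611 = 27611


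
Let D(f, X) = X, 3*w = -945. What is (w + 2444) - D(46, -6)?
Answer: 2135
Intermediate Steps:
w = -315 (w = (1/3)*(-945) = -315)
(w + 2444) - D(46, -6) = (-315 + 2444) - 1*(-6) = 2129 + 6 = 2135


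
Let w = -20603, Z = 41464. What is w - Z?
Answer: -62067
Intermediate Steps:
w - Z = -20603 - 1*41464 = -20603 - 41464 = -62067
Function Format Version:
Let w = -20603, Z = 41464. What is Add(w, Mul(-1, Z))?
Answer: -62067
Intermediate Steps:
Add(w, Mul(-1, Z)) = Add(-20603, Mul(-1, 41464)) = Add(-20603, -41464) = -62067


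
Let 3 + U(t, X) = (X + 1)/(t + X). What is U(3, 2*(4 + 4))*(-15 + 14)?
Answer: 40/19 ≈ 2.1053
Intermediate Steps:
U(t, X) = -3 + (1 + X)/(X + t) (U(t, X) = -3 + (X + 1)/(t + X) = -3 + (1 + X)/(X + t))
U(3, 2*(4 + 4))*(-15 + 14) = ((1 - 3*3 - 4*(4 + 4))/(2*(4 + 4) + 3))*(-15 + 14) = ((1 - 9 - 4*8)/(2*8 + 3))*(-1) = ((1 - 9 - 2*16)/(16 + 3))*(-1) = ((1 - 9 - 32)/19)*(-1) = ((1/19)*(-40))*(-1) = -40/19*(-1) = 40/19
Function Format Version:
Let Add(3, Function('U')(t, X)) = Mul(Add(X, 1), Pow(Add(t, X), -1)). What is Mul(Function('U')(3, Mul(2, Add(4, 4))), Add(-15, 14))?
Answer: Rational(40, 19) ≈ 2.1053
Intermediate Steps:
Function('U')(t, X) = Add(-3, Mul(Pow(Add(X, t), -1), Add(1, X))) (Function('U')(t, X) = Add(-3, Mul(Add(X, 1), Pow(Add(t, X), -1))) = Add(-3, Mul(Add(1, X), Pow(Add(X, t), -1))) = Add(-3, Mul(Pow(Add(X, t), -1), Add(1, X))))
Mul(Function('U')(3, Mul(2, Add(4, 4))), Add(-15, 14)) = Mul(Mul(Pow(Add(Mul(2, Add(4, 4)), 3), -1), Add(1, Mul(-3, 3), Mul(-2, Mul(2, Add(4, 4))))), Add(-15, 14)) = Mul(Mul(Pow(Add(Mul(2, 8), 3), -1), Add(1, -9, Mul(-2, Mul(2, 8)))), -1) = Mul(Mul(Pow(Add(16, 3), -1), Add(1, -9, Mul(-2, 16))), -1) = Mul(Mul(Pow(19, -1), Add(1, -9, -32)), -1) = Mul(Mul(Rational(1, 19), -40), -1) = Mul(Rational(-40, 19), -1) = Rational(40, 19)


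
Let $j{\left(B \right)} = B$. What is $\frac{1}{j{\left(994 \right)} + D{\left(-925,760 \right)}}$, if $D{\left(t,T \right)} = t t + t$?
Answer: $\frac{1}{855694} \approx 1.1686 \cdot 10^{-6}$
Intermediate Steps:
$D{\left(t,T \right)} = t + t^{2}$ ($D{\left(t,T \right)} = t^{2} + t = t + t^{2}$)
$\frac{1}{j{\left(994 \right)} + D{\left(-925,760 \right)}} = \frac{1}{994 - 925 \left(1 - 925\right)} = \frac{1}{994 - -854700} = \frac{1}{994 + 854700} = \frac{1}{855694}$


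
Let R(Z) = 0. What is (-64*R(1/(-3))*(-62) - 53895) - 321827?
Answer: -375722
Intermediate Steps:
(-64*R(1/(-3))*(-62) - 53895) - 321827 = (-64*0*(-62) - 53895) - 321827 = (0*(-62) - 53895) - 321827 = (0 - 53895) - 321827 = -53895 - 321827 = -375722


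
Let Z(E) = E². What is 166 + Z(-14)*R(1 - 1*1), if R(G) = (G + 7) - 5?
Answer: 558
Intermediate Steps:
R(G) = 2 + G (R(G) = (7 + G) - 5 = 2 + G)
166 + Z(-14)*R(1 - 1*1) = 166 + (-14)²*(2 + (1 - 1*1)) = 166 + 196*(2 + (1 - 1)) = 166 + 196*(2 + 0) = 166 + 196*2 = 166 + 392 = 558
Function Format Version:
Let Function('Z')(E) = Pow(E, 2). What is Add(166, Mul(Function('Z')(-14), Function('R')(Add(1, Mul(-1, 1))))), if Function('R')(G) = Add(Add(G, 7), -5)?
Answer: 558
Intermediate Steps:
Function('R')(G) = Add(2, G) (Function('R')(G) = Add(Add(7, G), -5) = Add(2, G))
Add(166, Mul(Function('Z')(-14), Function('R')(Add(1, Mul(-1, 1))))) = Add(166, Mul(Pow(-14, 2), Add(2, Add(1, Mul(-1, 1))))) = Add(166, Mul(196, Add(2, Add(1, -1)))) = Add(166, Mul(196, Add(2, 0))) = Add(166, Mul(196, 2)) = Add(166, 392) = 558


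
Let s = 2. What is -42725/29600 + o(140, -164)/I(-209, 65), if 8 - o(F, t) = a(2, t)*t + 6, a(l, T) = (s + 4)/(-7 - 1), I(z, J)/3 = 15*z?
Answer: -1448171/1012320 ≈ -1.4305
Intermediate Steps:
I(z, J) = 45*z (I(z, J) = 3*(15*z) = 45*z)
a(l, T) = -3/4 (a(l, T) = (2 + 4)/(-7 - 1) = 6/(-8) = 6*(-1/8) = -3/4)
o(F, t) = 2 + 3*t/4 (o(F, t) = 8 - (-3*t/4 + 6) = 8 - (6 - 3*t/4) = 8 + (-6 + 3*t/4) = 2 + 3*t/4)
-42725/29600 + o(140, -164)/I(-209, 65) = -42725/29600 + (2 + (3/4)*(-164))/((45*(-209))) = -42725*1/29600 + (2 - 123)/(-9405) = -1709/1184 - 121*(-1/9405) = -1709/1184 + 11/855 = -1448171/1012320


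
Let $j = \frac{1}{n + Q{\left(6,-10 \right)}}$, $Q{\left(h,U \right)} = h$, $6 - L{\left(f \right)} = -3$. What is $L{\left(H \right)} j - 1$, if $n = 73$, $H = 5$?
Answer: $- \frac{70}{79} \approx -0.88608$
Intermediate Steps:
$L{\left(f \right)} = 9$ ($L{\left(f \right)} = 6 - -3 = 6 + 3 = 9$)
$j = \frac{1}{79}$ ($j = \frac{1}{73 + 6} = \frac{1}{79} \approx 0.012658$)
$L{\left(H \right)} j - 1 = 9 \cdot \frac{1}{79} - 1 = \frac{9}{79} - 1 = - \frac{70}{79}$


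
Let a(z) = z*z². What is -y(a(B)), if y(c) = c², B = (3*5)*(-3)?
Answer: -8303765625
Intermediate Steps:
B = -45 (B = 15*(-3) = -45)
a(z) = z³
-y(a(B)) = -((-45)³)² = -1*(-91125)² = -1*8303765625 = -8303765625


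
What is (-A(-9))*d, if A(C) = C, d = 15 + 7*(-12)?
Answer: -621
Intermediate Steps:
d = -69 (d = 15 - 84 = -69)
(-A(-9))*d = -1*(-9)*(-69) = 9*(-69) = -621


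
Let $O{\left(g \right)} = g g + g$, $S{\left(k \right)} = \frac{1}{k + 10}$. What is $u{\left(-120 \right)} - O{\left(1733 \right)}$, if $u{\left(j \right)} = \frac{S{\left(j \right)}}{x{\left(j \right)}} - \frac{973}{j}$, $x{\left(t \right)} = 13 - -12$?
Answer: $- \frac{99165458437}{33000} \approx -3.005 \cdot 10^{6}$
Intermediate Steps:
$x{\left(t \right)} = 25$ ($x{\left(t \right)} = 13 + 12 = 25$)
$S{\left(k \right)} = \frac{1}{10 + k}$
$O{\left(g \right)} = g + g^{2}$ ($O{\left(g \right)} = g^{2} + g = g + g^{2}$)
$u{\left(j \right)} = - \frac{973}{j} + \frac{1}{25 \left(10 + j\right)}$ ($u{\left(j \right)} = \frac{1}{\left(10 + j\right) 25} - \frac{973}{j} = \frac{1}{10 + j} \frac{1}{25} - \frac{973}{j} = \frac{1}{25 \left(10 + j\right)} - \frac{973}{j} = - \frac{973}{j} + \frac{1}{25 \left(10 + j\right)}$)
$u{\left(-120 \right)} - O{\left(1733 \right)} = \frac{2 \left(-121625 - -1459440\right)}{25 \left(-120\right) \left(10 - 120\right)} - 1733 \left(1 + 1733\right) = \frac{2}{25} \left(- \frac{1}{120}\right) \frac{1}{-110} \left(-121625 + 1459440\right) - 1733 \cdot 1734 = \frac{2}{25} \left(- \frac{1}{120}\right) \left(- \frac{1}{110}\right) 1337815 - 3005022 = \frac{267563}{33000} - 3005022 = - \frac{99165458437}{33000}$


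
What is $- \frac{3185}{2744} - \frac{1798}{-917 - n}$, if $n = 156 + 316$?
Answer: $\frac{10403}{77784} \approx 0.13374$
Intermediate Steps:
$n = 472$
$- \frac{3185}{2744} - \frac{1798}{-917 - n} = - \frac{3185}{2744} - \frac{1798}{-917 - 472} = \left(-3185\right) \frac{1}{2744} - \frac{1798}{-917 - 472} = - \frac{65}{56} - \frac{1798}{-1389} = - \frac{65}{56} - - \frac{1798}{1389} = - \frac{65}{56} + \frac{1798}{1389} = \frac{10403}{77784}$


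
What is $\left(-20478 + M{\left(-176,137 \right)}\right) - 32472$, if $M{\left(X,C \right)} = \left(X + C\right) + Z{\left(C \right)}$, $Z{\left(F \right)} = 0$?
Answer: $-52989$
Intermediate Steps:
$M{\left(X,C \right)} = C + X$ ($M{\left(X,C \right)} = \left(X + C\right) + 0 = \left(C + X\right) + 0 = C + X$)
$\left(-20478 + M{\left(-176,137 \right)}\right) - 32472 = \left(-20478 + \left(137 - 176\right)\right) - 32472 = \left(-20478 - 39\right) - 32472 = -20517 - 32472 = -52989$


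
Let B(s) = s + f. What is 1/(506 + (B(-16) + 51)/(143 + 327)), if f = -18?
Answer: 470/237837 ≈ 0.0019761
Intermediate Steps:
B(s) = -18 + s (B(s) = s - 18 = -18 + s)
1/(506 + (B(-16) + 51)/(143 + 327)) = 1/(506 + ((-18 - 16) + 51)/(143 + 327)) = 1/(506 + (-34 + 51)/470) = 1/(506 + 17*(1/470)) = 1/(506 + 17/470) = 1/(237837/470) = 470/237837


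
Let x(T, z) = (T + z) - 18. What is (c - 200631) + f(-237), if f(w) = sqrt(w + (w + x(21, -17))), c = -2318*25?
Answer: -258581 + 2*I*sqrt(122) ≈ -2.5858e+5 + 22.091*I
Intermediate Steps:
x(T, z) = -18 + T + z
c = -57950
f(w) = sqrt(-14 + 2*w) (f(w) = sqrt(w + (w + (-18 + 21 - 17))) = sqrt(w + (w - 14)) = sqrt(w + (-14 + w)) = sqrt(-14 + 2*w))
(c - 200631) + f(-237) = (-57950 - 200631) + sqrt(-14 + 2*(-237)) = -258581 + sqrt(-14 - 474) = -258581 + sqrt(-488) = -258581 + 2*I*sqrt(122)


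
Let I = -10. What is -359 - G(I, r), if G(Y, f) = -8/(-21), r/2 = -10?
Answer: -7547/21 ≈ -359.38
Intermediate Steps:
r = -20 (r = 2*(-10) = -20)
G(Y, f) = 8/21 (G(Y, f) = -8*(-1/21) = 8/21)
-359 - G(I, r) = -359 - 1*8/21 = -359 - 8/21 = -7547/21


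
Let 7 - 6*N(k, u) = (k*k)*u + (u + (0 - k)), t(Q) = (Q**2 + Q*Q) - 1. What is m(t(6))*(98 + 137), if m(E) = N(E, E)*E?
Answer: -2985814120/3 ≈ -9.9527e+8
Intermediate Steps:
t(Q) = -1 + 2*Q**2 (t(Q) = (Q**2 + Q**2) - 1 = 2*Q**2 - 1 = -1 + 2*Q**2)
N(k, u) = 7/6 - u/6 + k/6 - u*k**2/6 (N(k, u) = 7/6 - ((k*k)*u + (u + (0 - k)))/6 = 7/6 - (k**2*u + (u - k))/6 = 7/6 - (u*k**2 + (u - k))/6 = 7/6 - (u - k + u*k**2)/6 = 7/6 + (-u/6 + k/6 - u*k**2/6) = 7/6 - u/6 + k/6 - u*k**2/6)
m(E) = E*(7/6 - E**3/6) (m(E) = (7/6 - E/6 + E/6 - E*E**2/6)*E = (7/6 - E/6 + E/6 - E**3/6)*E = (7/6 - E**3/6)*E = E*(7/6 - E**3/6))
m(t(6))*(98 + 137) = ((-1 + 2*6**2)*(7 - (-1 + 2*6**2)**3)/6)*(98 + 137) = ((-1 + 2*36)*(7 - (-1 + 2*36)**3)/6)*235 = ((-1 + 72)*(7 - (-1 + 72)**3)/6)*235 = ((1/6)*71*(7 - 1*71**3))*235 = ((1/6)*71*(7 - 1*357911))*235 = ((1/6)*71*(7 - 357911))*235 = ((1/6)*71*(-357904))*235 = -12705592/3*235 = -2985814120/3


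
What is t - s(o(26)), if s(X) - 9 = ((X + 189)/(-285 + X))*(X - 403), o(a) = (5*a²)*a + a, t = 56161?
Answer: -929494131/29207 ≈ -31824.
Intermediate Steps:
o(a) = a + 5*a³ (o(a) = 5*a³ + a = a + 5*a³)
s(X) = 9 + (-403 + X)*(189 + X)/(-285 + X) (s(X) = 9 + ((X + 189)/(-285 + X))*(X - 403) = 9 + ((189 + X)/(-285 + X))*(-403 + X) = 9 + (-403 + X)*(189 + X)/(-285 + X))
t - s(o(26)) = 56161 - (-78732 + (26 + 5*26³)² - 205*(26 + 5*26³))/(-285 + (26 + 5*26³)) = 56161 - (-78732 + (26 + 5*17576)² - 205*(26 + 5*17576))/(-285 + (26 + 5*17576)) = 56161 - (-78732 + (26 + 87880)² - 205*(26 + 87880))/(-285 + (26 + 87880)) = 56161 - (-78732 + 87906² - 205*87906)/(-285 + 87906) = 56161 - (-78732 + 7727464836 - 18020730)/87621 = 56161 - 7709365374/87621 = 56161 - 1*2569788458/29207 = 56161 - 2569788458/29207 = -929494131/29207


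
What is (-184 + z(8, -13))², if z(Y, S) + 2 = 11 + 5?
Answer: 28900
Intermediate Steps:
z(Y, S) = 14 (z(Y, S) = -2 + (11 + 5) = -2 + 16 = 14)
(-184 + z(8, -13))² = (-184 + 14)² = (-170)² = 28900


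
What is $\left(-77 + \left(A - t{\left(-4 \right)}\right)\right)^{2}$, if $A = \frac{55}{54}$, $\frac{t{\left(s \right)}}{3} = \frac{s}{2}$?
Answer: $\frac{14280841}{2916} \approx 4897.4$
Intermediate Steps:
$t{\left(s \right)} = \frac{3 s}{2}$ ($t{\left(s \right)} = 3 \frac{s}{2} = \frac{3 s}{2}$)
$A = \frac{55}{54}$ ($A = 55 \cdot \frac{1}{54} = \frac{55}{54} \approx 1.0185$)
$\left(-77 + \left(A - t{\left(-4 \right)}\right)\right)^{2} = \left(-77 - \left(- \frac{55}{54} + \frac{3}{2} \left(-4\right)\right)\right)^{2} = \left(-77 + \left(\frac{55}{54} - -6\right)\right)^{2} = \left(-77 + \left(\frac{55}{54} + 6\right)\right)^{2} = \left(-77 + \frac{379}{54}\right)^{2} = \left(- \frac{3779}{54}\right)^{2} = \frac{14280841}{2916}$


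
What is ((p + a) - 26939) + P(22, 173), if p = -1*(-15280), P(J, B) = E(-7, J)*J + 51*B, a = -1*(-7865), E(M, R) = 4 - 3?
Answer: 5051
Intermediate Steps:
E(M, R) = 1
a = 7865
P(J, B) = J + 51*B (P(J, B) = 1*J + 51*B = J + 51*B)
p = 15280
((p + a) - 26939) + P(22, 173) = ((15280 + 7865) - 26939) + (22 + 51*173) = (23145 - 26939) + (22 + 8823) = -3794 + 8845 = 5051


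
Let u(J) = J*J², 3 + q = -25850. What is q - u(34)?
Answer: -65157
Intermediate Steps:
q = -25853 (q = -3 - 25850 = -25853)
u(J) = J³
q - u(34) = -25853 - 1*34³ = -25853 - 1*39304 = -25853 - 39304 = -65157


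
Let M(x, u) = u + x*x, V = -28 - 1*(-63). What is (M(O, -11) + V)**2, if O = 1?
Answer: 625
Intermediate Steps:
V = 35 (V = -28 + 63 = 35)
M(x, u) = u + x**2
(M(O, -11) + V)**2 = ((-11 + 1**2) + 35)**2 = ((-11 + 1) + 35)**2 = (-10 + 35)**2 = 25**2 = 625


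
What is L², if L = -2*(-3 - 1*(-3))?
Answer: 0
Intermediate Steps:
L = 0 (L = -2*(-3 + 3) = -2*0 = 0)
L² = 0² = 0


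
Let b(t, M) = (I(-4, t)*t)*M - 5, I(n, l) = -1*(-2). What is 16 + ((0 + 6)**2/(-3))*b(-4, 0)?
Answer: 76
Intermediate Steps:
I(n, l) = 2
b(t, M) = -5 + 2*M*t (b(t, M) = (2*t)*M - 5 = 2*M*t - 5 = -5 + 2*M*t)
16 + ((0 + 6)**2/(-3))*b(-4, 0) = 16 + ((0 + 6)**2/(-3))*(-5 + 2*0*(-4)) = 16 + (6**2*(-1/3))*(-5 + 0) = 16 + (36*(-1/3))*(-5) = 16 - 12*(-5) = 16 + 60 = 76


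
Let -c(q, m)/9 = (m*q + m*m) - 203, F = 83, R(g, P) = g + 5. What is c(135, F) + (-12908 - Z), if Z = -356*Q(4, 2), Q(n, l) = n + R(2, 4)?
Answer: -170011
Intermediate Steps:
R(g, P) = 5 + g
Q(n, l) = 7 + n (Q(n, l) = n + (5 + 2) = n + 7 = 7 + n)
c(q, m) = 1827 - 9*m**2 - 9*m*q (c(q, m) = -9*((m*q + m*m) - 203) = -9*((m*q + m**2) - 203) = -9*((m**2 + m*q) - 203) = -9*(-203 + m**2 + m*q) = 1827 - 9*m**2 - 9*m*q)
Z = -3916 (Z = -356*(7 + 4) = -356*11 = -3916)
c(135, F) + (-12908 - Z) = (1827 - 9*83**2 - 9*83*135) + (-12908 - 1*(-3916)) = (1827 - 9*6889 - 100845) + (-12908 + 3916) = (1827 - 62001 - 100845) - 8992 = -161019 - 8992 = -170011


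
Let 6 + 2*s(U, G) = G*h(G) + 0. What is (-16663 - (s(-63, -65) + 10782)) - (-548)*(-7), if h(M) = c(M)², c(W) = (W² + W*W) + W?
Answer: 4569972069/2 ≈ 2.2850e+9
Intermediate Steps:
c(W) = W + 2*W² (c(W) = (W² + W²) + W = 2*W² + W = W + 2*W²)
h(M) = M²*(1 + 2*M)² (h(M) = (M*(1 + 2*M))² = M²*(1 + 2*M)²)
s(U, G) = -3 + G³*(1 + 2*G)²/2 (s(U, G) = -3 + (G*(G²*(1 + 2*G)²) + 0)/2 = -3 + (G³*(1 + 2*G)² + 0)/2 = -3 + (G³*(1 + 2*G)²)/2 = -3 + G³*(1 + 2*G)²/2)
(-16663 - (s(-63, -65) + 10782)) - (-548)*(-7) = (-16663 - ((-3 + (½)*(-65)³*(1 + 2*(-65))²) + 10782)) - (-548)*(-7) = (-16663 - ((-3 + (½)*(-274625)*(1 - 130)²) + 10782)) - 1*3836 = (-16663 - ((-3 + (½)*(-274625)*(-129)²) + 10782)) - 3836 = (-16663 - ((-3 + (½)*(-274625)*16641) + 10782)) - 3836 = (-16663 - ((-3 - 4570034625/2) + 10782)) - 3836 = (-16663 - (-4570034631/2 + 10782)) - 3836 = (-16663 - 1*(-4570013067/2)) - 3836 = (-16663 + 4570013067/2) - 3836 = 4569979741/2 - 3836 = 4569972069/2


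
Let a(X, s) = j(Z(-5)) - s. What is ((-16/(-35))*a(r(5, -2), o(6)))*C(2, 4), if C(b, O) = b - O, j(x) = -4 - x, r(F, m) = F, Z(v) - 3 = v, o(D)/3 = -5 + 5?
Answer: 64/35 ≈ 1.8286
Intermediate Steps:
o(D) = 0 (o(D) = 3*(-5 + 5) = 3*0 = 0)
Z(v) = 3 + v
a(X, s) = -2 - s (a(X, s) = (-4 - (3 - 5)) - s = (-4 - 1*(-2)) - s = (-4 + 2) - s = -2 - s)
((-16/(-35))*a(r(5, -2), o(6)))*C(2, 4) = ((-16/(-35))*(-2 - 1*0))*(2 - 1*4) = ((-16*(-1/35))*(-2 + 0))*(2 - 4) = ((16/35)*(-2))*(-2) = -32/35*(-2) = 64/35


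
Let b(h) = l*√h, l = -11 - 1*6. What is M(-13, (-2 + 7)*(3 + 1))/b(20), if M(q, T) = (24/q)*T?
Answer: 48*√5/221 ≈ 0.48566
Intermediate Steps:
l = -17 (l = -11 - 6 = -17)
b(h) = -17*√h
M(q, T) = 24*T/q
M(-13, (-2 + 7)*(3 + 1))/b(20) = (24*((-2 + 7)*(3 + 1))/(-13))/((-34*√5)) = (24*(5*4)*(-1/13))/((-34*√5)) = (24*20*(-1/13))/((-34*√5)) = -(-48)*√5/221 = 48*√5/221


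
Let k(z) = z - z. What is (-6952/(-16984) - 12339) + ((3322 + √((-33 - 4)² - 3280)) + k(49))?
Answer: -1740202/193 + 7*I*√39 ≈ -9016.6 + 43.715*I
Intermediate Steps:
k(z) = 0
(-6952/(-16984) - 12339) + ((3322 + √((-33 - 4)² - 3280)) + k(49)) = (-6952/(-16984) - 12339) + ((3322 + √((-33 - 4)² - 3280)) + 0) = (-6952*(-1/16984) - 12339) + ((3322 + √((-37)² - 3280)) + 0) = (79/193 - 12339) + ((3322 + √(1369 - 3280)) + 0) = -2381348/193 + ((3322 + √(-1911)) + 0) = -2381348/193 + ((3322 + 7*I*√39) + 0) = -2381348/193 + (3322 + 7*I*√39) = -1740202/193 + 7*I*√39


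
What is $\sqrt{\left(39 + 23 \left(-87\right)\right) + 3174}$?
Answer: $2 \sqrt{303} \approx 34.814$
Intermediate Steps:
$\sqrt{\left(39 + 23 \left(-87\right)\right) + 3174} = \sqrt{\left(39 - 2001\right) + 3174} = \sqrt{-1962 + 3174} = \sqrt{1212} = 2 \sqrt{303}$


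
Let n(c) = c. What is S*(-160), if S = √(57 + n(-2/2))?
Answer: -320*√14 ≈ -1197.3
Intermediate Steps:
S = 2*√14 (S = √(57 - 2/2) = √(57 - 2*½) = √(57 - 1) = √56 = 2*√14 ≈ 7.4833)
S*(-160) = (2*√14)*(-160) = -320*√14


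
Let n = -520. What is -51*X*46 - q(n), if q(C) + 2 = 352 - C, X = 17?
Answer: -40752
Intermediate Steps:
q(C) = 350 - C (q(C) = -2 + (352 - C) = 350 - C)
-51*X*46 - q(n) = -51*17*46 - (350 - 1*(-520)) = -867*46 - (350 + 520) = -39882 - 1*870 = -39882 - 870 = -40752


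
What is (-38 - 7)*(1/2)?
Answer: -45/2 ≈ -22.500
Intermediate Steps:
(-38 - 7)*(1/2) = -45/2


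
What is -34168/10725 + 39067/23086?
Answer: -52829839/35371050 ≈ -1.4936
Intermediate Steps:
-34168/10725 + 39067/23086 = -34168*1/10725 + 39067*(1/23086) = -34168/10725 + 5581/3298 = -52829839/35371050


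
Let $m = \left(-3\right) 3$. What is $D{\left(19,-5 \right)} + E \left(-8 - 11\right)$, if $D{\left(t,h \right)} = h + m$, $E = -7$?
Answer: $119$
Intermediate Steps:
$m = -9$
$D{\left(t,h \right)} = -9 + h$ ($D{\left(t,h \right)} = h - 9 = -9 + h$)
$D{\left(19,-5 \right)} + E \left(-8 - 11\right) = \left(-9 - 5\right) - 7 \left(-8 - 11\right) = -14 - -133 = -14 + 133 = 119$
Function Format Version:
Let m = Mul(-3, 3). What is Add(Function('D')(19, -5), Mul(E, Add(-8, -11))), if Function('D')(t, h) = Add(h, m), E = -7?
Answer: 119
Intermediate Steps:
m = -9
Function('D')(t, h) = Add(-9, h) (Function('D')(t, h) = Add(h, -9) = Add(-9, h))
Add(Function('D')(19, -5), Mul(E, Add(-8, -11))) = Add(Add(-9, -5), Mul(-7, Add(-8, -11))) = Add(-14, Mul(-7, -19)) = Add(-14, 133) = 119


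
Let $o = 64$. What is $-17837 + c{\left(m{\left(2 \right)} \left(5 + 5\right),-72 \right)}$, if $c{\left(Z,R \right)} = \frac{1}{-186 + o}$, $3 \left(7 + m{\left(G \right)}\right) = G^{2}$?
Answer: $- \frac{2176115}{122} \approx -17837.0$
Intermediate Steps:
$m{\left(G \right)} = -7 + \frac{G^{2}}{3}$
$c{\left(Z,R \right)} = - \frac{1}{122}$ ($c{\left(Z,R \right)} = \frac{1}{-186 + 64} = \frac{1}{-122} = - \frac{1}{122}$)
$-17837 + c{\left(m{\left(2 \right)} \left(5 + 5\right),-72 \right)} = -17837 - \frac{1}{122} = - \frac{2176115}{122}$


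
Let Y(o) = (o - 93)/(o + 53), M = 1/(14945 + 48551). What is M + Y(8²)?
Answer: -1841267/7429032 ≈ -0.24785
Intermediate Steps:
M = 1/63496 ≈ 1.5749e-5
Y(o) = (-93 + o)/(53 + o)
M + Y(8²) = 1/63496 + (-93 + 8²)/(53 + 8²) = 1/63496 + (-93 + 64)/(53 + 64) = 1/63496 - 29/117 = -1841267/7429032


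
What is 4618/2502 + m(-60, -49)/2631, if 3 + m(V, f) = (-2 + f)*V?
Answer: 3299762/1097127 ≈ 3.0076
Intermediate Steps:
m(V, f) = -3 + V*(-2 + f) (m(V, f) = -3 + (-2 + f)*V = -3 + V*(-2 + f))
4618/2502 + m(-60, -49)/2631 = 4618/2502 + (-3 - 2*(-60) - 60*(-49))/2631 = 4618*(1/2502) + (-3 + 120 + 2940)*(1/2631) = 2309/1251 + 3057*(1/2631) = 2309/1251 + 1019/877 = 3299762/1097127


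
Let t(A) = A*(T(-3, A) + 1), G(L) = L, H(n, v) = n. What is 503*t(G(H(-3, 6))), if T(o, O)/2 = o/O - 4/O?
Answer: -8551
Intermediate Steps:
T(o, O) = -8/O + 2*o/O (T(o, O) = 2*(o/O - 4/O) = 2*(-4/O + o/O) = -8/O + 2*o/O)
t(A) = A*(1 - 14/A) (t(A) = A*(2*(-4 - 3)/A + 1) = A*(2*(-7)/A + 1) = A*(-14/A + 1) = A*(1 - 14/A))
503*t(G(H(-3, 6))) = 503*(-14 - 3) = 503*(-17) = -8551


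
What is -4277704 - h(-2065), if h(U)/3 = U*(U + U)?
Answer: -29863054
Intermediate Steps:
h(U) = 6*U² (h(U) = 3*(U*(U + U)) = 3*(U*(2*U)) = 3*(2*U²) = 6*U²)
-4277704 - h(-2065) = -4277704 - 6*(-2065)² = -4277704 - 6*4264225 = -4277704 - 1*25585350 = -4277704 - 25585350 = -29863054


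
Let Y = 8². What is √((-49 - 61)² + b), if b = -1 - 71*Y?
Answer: √7555 ≈ 86.920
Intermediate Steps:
Y = 64
b = -4545 (b = -1 - 71*64 = -1 - 4544 = -4545)
√((-49 - 61)² + b) = √((-49 - 61)² - 4545) = √((-110)² - 4545) = √(12100 - 4545) = √7555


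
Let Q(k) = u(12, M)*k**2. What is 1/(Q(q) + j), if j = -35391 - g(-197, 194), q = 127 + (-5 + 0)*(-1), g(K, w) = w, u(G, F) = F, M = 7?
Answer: 1/86383 ≈ 1.1576e-5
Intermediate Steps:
q = 132 (q = 127 - 5*(-1) = 127 + 5 = 132)
Q(k) = 7*k**2
j = -35585 (j = -35391 - 1*194 = -35391 - 194 = -35585)
1/(Q(q) + j) = 1/(7*132**2 - 35585) = 1/(7*17424 - 35585) = 1/(121968 - 35585) = 1/86383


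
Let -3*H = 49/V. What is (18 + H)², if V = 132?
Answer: 50112241/156816 ≈ 319.56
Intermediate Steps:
H = -49/396 (H = -49/(3*132) = -⅓*49/132 = -49/396 ≈ -0.12374)
(18 + H)² = (18 - 49/396)² = (7079/396)² = 50112241/156816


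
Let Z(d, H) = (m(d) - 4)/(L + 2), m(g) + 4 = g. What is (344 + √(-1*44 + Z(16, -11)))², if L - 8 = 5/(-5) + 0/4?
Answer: 1064636/9 + 1376*I*√97/3 ≈ 1.1829e+5 + 4517.3*I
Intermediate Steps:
L = 7 (L = 8 + (5/(-5) + 0/4) = 8 + (5*(-⅕) + 0*(¼)) = 8 + (-1 + 0) = 8 - 1 = 7)
m(g) = -4 + g
Z(d, H) = -8/9 + d/9 (Z(d, H) = ((-4 + d) - 4)/(7 + 2) = (-8 + d)/9 = (-8 + d)*(⅑) = -8/9 + d/9)
(344 + √(-1*44 + Z(16, -11)))² = (344 + √(-1*44 + (-8/9 + (⅑)*16)))² = (344 + √(-44 + (-8/9 + 16/9)))² = (344 + √(-44 + 8/9))² = (344 + √(-388/9))² = (344 + 2*I*√97/3)²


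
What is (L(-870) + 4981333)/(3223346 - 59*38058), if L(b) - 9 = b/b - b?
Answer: 4982213/977924 ≈ 5.0947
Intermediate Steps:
L(b) = 10 - b (L(b) = 9 + (b/b - b) = 9 + (1 - b) = 10 - b)
(L(-870) + 4981333)/(3223346 - 59*38058) = ((10 - 1*(-870)) + 4981333)/(3223346 - 59*38058) = ((10 + 870) + 4981333)/(3223346 - 2245422) = (880 + 4981333)/977924 = 4982213*(1/977924) = 4982213/977924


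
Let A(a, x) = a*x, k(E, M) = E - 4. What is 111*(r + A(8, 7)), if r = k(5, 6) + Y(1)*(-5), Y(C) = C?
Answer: 5772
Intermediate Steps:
k(E, M) = -4 + E
r = -4 (r = (-4 + 5) + 1*(-5) = 1 - 5 = -4)
111*(r + A(8, 7)) = 111*(-4 + 8*7) = 111*(-4 + 56) = 111*52 = 5772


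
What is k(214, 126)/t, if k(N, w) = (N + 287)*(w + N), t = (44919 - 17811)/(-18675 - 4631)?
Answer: -330828670/2259 ≈ -1.4645e+5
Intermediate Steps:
t = -13554/11653 (t = 27108/(-23306) = 27108*(-1/23306) = -13554/11653 ≈ -1.1631)
k(N, w) = (287 + N)*(N + w)
k(214, 126)/t = (214**2 + 287*214 + 287*126 + 214*126)/(-13554/11653) = (45796 + 61418 + 36162 + 26964)*(-11653/13554) = 170340*(-11653/13554) = -330828670/2259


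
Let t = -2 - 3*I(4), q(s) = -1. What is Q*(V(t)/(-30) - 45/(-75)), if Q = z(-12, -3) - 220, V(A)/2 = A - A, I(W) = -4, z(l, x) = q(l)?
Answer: -663/5 ≈ -132.60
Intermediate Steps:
z(l, x) = -1
t = 10 (t = -2 - 3*(-4) = -2 + 12 = 10)
V(A) = 0 (V(A) = 2*(A - A) = 2*0 = 0)
Q = -221 (Q = -1 - 220 = -221)
Q*(V(t)/(-30) - 45/(-75)) = -221*(0/(-30) - 45/(-75)) = -221*(0*(-1/30) - 45*(-1/75)) = -221*(0 + ⅗) = -221*⅗ = -663/5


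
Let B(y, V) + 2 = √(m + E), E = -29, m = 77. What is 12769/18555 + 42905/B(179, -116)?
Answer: 796383193/408210 + 42905*√3/11 ≈ 8706.7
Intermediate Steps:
B(y, V) = -2 + 4*√3 (B(y, V) = -2 + √(77 - 29) = -2 + √48 = -2 + 4*√3)
12769/18555 + 42905/B(179, -116) = 12769/18555 + 42905/(-2 + 4*√3)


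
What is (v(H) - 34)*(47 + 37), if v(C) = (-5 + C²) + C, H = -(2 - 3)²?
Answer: -3276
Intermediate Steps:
H = -1 (H = -1*(-1)² = -1*1 = -1)
v(C) = -5 + C + C²
(v(H) - 34)*(47 + 37) = ((-5 - 1 + (-1)²) - 34)*(47 + 37) = ((-5 - 1 + 1) - 34)*84 = (-5 - 34)*84 = -39*84 = -3276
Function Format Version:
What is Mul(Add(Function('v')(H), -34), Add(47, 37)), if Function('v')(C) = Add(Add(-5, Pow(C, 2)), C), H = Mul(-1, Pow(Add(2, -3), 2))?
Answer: -3276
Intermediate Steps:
H = -1 (H = Mul(-1, Pow(-1, 2)) = Mul(-1, 1) = -1)
Function('v')(C) = Add(-5, C, Pow(C, 2))
Mul(Add(Function('v')(H), -34), Add(47, 37)) = Mul(Add(Add(-5, -1, Pow(-1, 2)), -34), Add(47, 37)) = Mul(Add(Add(-5, -1, 1), -34), 84) = Mul(Add(-5, -34), 84) = Mul(-39, 84) = -3276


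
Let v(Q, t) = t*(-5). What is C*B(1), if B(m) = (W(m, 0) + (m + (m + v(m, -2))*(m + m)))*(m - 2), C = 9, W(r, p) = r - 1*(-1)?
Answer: -225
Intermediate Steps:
W(r, p) = 1 + r (W(r, p) = r + 1 = 1 + r)
v(Q, t) = -5*t
B(m) = (-2 + m)*(1 + 2*m + 2*m*(10 + m)) (B(m) = ((1 + m) + (m + (m - 5*(-2))*(m + m)))*(m - 2) = ((1 + m) + (m + (m + 10)*(2*m)))*(-2 + m) = ((1 + m) + (m + (10 + m)*(2*m)))*(-2 + m) = ((1 + m) + (m + 2*m*(10 + m)))*(-2 + m) = (1 + 2*m + 2*m*(10 + m))*(-2 + m) = (-2 + m)*(1 + 2*m + 2*m*(10 + m)))
C*B(1) = 9*(-2 - 43*1 + 2*1**3 + 18*1**2) = 9*(-2 - 43 + 2*1 + 18*1) = 9*(-2 - 43 + 2 + 18) = 9*(-25) = -225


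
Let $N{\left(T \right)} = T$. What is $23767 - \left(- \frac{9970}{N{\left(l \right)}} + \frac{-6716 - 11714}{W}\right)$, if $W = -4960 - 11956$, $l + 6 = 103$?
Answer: $\frac{19582497147}{820426} \approx 23869.0$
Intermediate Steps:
$l = 97$ ($l = -6 + 103 = 97$)
$W = -16916$ ($W = -4960 - 11956 = -16916$)
$23767 - \left(- \frac{9970}{N{\left(l \right)}} + \frac{-6716 - 11714}{W}\right) = 23767 - \left(- \frac{9970}{97} + \frac{-6716 - 11714}{-16916}\right) = 23767 - \left(\left(-9970\right) \frac{1}{97} + \left(-6716 - 11714\right) \left(- \frac{1}{16916}\right)\right) = 23767 - \left(- \frac{9970}{97} - - \frac{9215}{8458}\right) = 23767 - \left(- \frac{9970}{97} + \frac{9215}{8458}\right) = 23767 - - \frac{83432405}{820426} = 23767 + \frac{83432405}{820426} = \frac{19582497147}{820426}$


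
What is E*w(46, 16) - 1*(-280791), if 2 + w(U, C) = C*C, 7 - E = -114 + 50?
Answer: 298825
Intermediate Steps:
E = 71 (E = 7 - (-114 + 50) = 7 - 1*(-64) = 7 + 64 = 71)
w(U, C) = -2 + C**2 (w(U, C) = -2 + C*C = -2 + C**2)
E*w(46, 16) - 1*(-280791) = 71*(-2 + 16**2) - 1*(-280791) = 71*(-2 + 256) + 280791 = 71*254 + 280791 = 18034 + 280791 = 298825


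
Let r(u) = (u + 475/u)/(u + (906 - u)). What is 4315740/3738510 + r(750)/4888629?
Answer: 6371612554995661/5519408897642580 ≈ 1.1544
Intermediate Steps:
r(u) = u/906 + 475/(906*u) (r(u) = (u + 475/u)/906 = (u + 475/u)*(1/906) = u/906 + 475/(906*u))
4315740/3738510 + r(750)/4888629 = 4315740/3738510 + ((1/906)*(475 + 750²)/750)/4888629 = 4315740*(1/3738510) + ((1/906)*(1/750)*(475 + 562500))*(1/4888629) = 143858/124617 + ((1/906)*(1/750)*562975)*(1/4888629) = 143858/124617 + (22519/27180)*(1/4888629) = 143858/124617 + 22519/132872936220 = 6371612554995661/5519408897642580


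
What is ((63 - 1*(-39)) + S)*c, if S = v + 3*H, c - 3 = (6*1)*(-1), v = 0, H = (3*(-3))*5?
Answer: 99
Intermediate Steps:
H = -45 (H = -9*5 = -45)
c = -3 (c = 3 + (6*1)*(-1) = 3 + 6*(-1) = 3 - 6 = -3)
S = -135 (S = 0 + 3*(-45) = 0 - 135 = -135)
((63 - 1*(-39)) + S)*c = ((63 - 1*(-39)) - 135)*(-3) = ((63 + 39) - 135)*(-3) = (102 - 135)*(-3) = -33*(-3) = 99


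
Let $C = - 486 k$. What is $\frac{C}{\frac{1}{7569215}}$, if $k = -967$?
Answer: $3557243419830$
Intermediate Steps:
$C = 469962$ ($C = \left(-486\right) \left(-967\right) = 469962$)
$\frac{C}{\frac{1}{7569215}} = \frac{469962}{\frac{1}{7569215}} = 469962 \frac{1}{\frac{1}{7569215}} = 469962 \cdot 7569215 = 3557243419830$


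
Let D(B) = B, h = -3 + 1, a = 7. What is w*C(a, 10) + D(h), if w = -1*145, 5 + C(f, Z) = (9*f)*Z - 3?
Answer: -90192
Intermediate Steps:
C(f, Z) = -8 + 9*Z*f (C(f, Z) = -5 + ((9*f)*Z - 3) = -5 + (9*Z*f - 3) = -5 + (-3 + 9*Z*f) = -8 + 9*Z*f)
h = -2
w = -145
w*C(a, 10) + D(h) = -145*(-8 + 9*10*7) - 2 = -145*(-8 + 630) - 2 = -145*622 - 2 = -90190 - 2 = -90192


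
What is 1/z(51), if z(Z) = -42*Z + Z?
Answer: -1/2091 ≈ -0.00047824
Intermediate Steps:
z(Z) = -41*Z
1/z(51) = 1/(-41*51) = 1/(-2091) = -1/2091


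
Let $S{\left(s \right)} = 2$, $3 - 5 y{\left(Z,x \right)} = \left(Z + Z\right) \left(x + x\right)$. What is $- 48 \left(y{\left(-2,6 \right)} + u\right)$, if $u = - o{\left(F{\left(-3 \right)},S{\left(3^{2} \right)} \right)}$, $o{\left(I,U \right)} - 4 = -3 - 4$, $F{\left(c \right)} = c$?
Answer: $- \frac{3168}{5} \approx -633.6$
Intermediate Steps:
$y{\left(Z,x \right)} = \frac{3}{5} - \frac{4 Z x}{5}$ ($y{\left(Z,x \right)} = \frac{3}{5} - \frac{\left(Z + Z\right) \left(x + x\right)}{5} = \frac{3}{5} - \frac{2 Z 2 x}{5} = \frac{3}{5} - \frac{4 Z x}{5}$)
$o{\left(I,U \right)} = -3$ ($o{\left(I,U \right)} = 4 - 7 = -3$)
$u = 3$ ($u = \left(-1\right) \left(-3\right) = 3$)
$- 48 \left(y{\left(-2,6 \right)} + u\right) = - 48 \left(\left(\frac{3}{5} - \left(- \frac{8}{5}\right) 6\right) + 3\right) = - 48 \left(\left(\frac{3}{5} + \frac{48}{5}\right) + 3\right) = - 48 \left(\frac{51}{5} + 3\right) = \left(-48\right) \frac{66}{5} = - \frac{3168}{5}$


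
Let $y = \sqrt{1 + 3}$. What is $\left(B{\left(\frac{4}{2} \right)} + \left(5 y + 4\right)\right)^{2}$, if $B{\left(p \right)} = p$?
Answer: $256$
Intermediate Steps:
$y = 2$ ($y = \sqrt{4} = 2$)
$\left(B{\left(\frac{4}{2} \right)} + \left(5 y + 4\right)\right)^{2} = \left(\frac{4}{2} + \left(5 \cdot 2 + 4\right)\right)^{2} = \left(4 \cdot \frac{1}{2} + \left(10 + 4\right)\right)^{2} = \left(2 + 14\right)^{2} = 16^{2} = 256$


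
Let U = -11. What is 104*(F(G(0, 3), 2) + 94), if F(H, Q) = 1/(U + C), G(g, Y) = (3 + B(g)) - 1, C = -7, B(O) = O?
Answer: 87932/9 ≈ 9770.2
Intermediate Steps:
G(g, Y) = 2 + g (G(g, Y) = (3 + g) - 1 = 2 + g)
F(H, Q) = -1/18 (F(H, Q) = 1/(-11 - 7) = 1/(-18) = -1/18)
104*(F(G(0, 3), 2) + 94) = 104*(-1/18 + 94) = 104*(1691/18) = 87932/9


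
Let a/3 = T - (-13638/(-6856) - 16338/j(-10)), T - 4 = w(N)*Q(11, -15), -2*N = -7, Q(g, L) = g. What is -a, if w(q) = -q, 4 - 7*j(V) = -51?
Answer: -1155500919/188540 ≈ -6128.7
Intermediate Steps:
j(V) = 55/7 (j(V) = 4/7 - ⅐*(-51) = 4/7 + 51/7 = 55/7)
N = 7/2 (N = -½*(-7) = 7/2 ≈ 3.5000)
T = -69/2 (T = 4 - 1*7/2*11 = 4 - 7/2*11 = 4 - 77/2 = -69/2 ≈ -34.500)
a = 1155500919/188540 (a = 3*(-69/2 - (-13638/(-6856) - 16338/55/7)) = 3*(-69/2 - (-13638*(-1/6856) - 16338*7/55)) = 3*(-69/2 - (6819/3428 - 114366/55)) = 3*(-69/2 - 1*(-391671603/188540)) = 3*(-69/2 + 391671603/188540) = 3*(385166973/188540) = 1155500919/188540 ≈ 6128.7)
-a = -1*1155500919/188540 = -1155500919/188540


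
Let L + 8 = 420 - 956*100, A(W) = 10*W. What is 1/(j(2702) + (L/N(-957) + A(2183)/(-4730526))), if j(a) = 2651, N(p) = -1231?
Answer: 2911638753/7943885552282 ≈ 0.00036653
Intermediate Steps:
L = -95188 (L = -8 + (420 - 956*100) = -8 + (420 - 95600) = -8 - 95180 = -95188)
1/(j(2702) + (L/N(-957) + A(2183)/(-4730526))) = 1/(2651 + (-95188/(-1231) + (10*2183)/(-4730526))) = 1/(2651 + (-95188*(-1/1231) + 21830*(-1/4730526))) = 1/(2651 + (95188/1231 - 10915/2365263)) = 1/(2651 + 225131218079/2911638753) = 1/(7943885552282/2911638753) = 2911638753/7943885552282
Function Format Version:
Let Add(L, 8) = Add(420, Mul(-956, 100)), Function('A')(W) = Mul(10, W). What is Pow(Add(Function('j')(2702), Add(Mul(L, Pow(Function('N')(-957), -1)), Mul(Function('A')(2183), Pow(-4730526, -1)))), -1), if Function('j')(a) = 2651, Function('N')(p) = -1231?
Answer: Rational(2911638753, 7943885552282) ≈ 0.00036653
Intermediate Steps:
L = -95188 (L = Add(-8, Add(420, Mul(-956, 100))) = Add(-8, Add(420, -95600)) = Add(-8, -95180) = -95188)
Pow(Add(Function('j')(2702), Add(Mul(L, Pow(Function('N')(-957), -1)), Mul(Function('A')(2183), Pow(-4730526, -1)))), -1) = Pow(Add(2651, Add(Mul(-95188, Pow(-1231, -1)), Mul(Mul(10, 2183), Pow(-4730526, -1)))), -1) = Pow(Add(2651, Add(Mul(-95188, Rational(-1, 1231)), Mul(21830, Rational(-1, 4730526)))), -1) = Pow(Add(2651, Add(Rational(95188, 1231), Rational(-10915, 2365263))), -1) = Pow(Add(2651, Rational(225131218079, 2911638753)), -1) = Pow(Rational(7943885552282, 2911638753), -1) = Rational(2911638753, 7943885552282)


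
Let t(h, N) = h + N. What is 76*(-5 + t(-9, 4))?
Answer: -760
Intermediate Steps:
t(h, N) = N + h
76*(-5 + t(-9, 4)) = 76*(-5 + (4 - 9)) = 76*(-5 - 5) = 76*(-10) = -760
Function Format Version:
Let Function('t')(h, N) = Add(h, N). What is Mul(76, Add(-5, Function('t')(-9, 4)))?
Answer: -760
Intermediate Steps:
Function('t')(h, N) = Add(N, h)
Mul(76, Add(-5, Function('t')(-9, 4))) = Mul(76, Add(-5, Add(4, -9))) = Mul(76, Add(-5, -5)) = Mul(76, -10) = -760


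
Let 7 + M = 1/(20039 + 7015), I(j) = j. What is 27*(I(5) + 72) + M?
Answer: 56055889/27054 ≈ 2072.0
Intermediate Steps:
M = -189377/27054 (M = -7 + 1/(20039 + 7015) = -7 + 1/27054 = -189377/27054 ≈ -7.0000)
27*(I(5) + 72) + M = 27*(5 + 72) - 189377/27054 = 27*77 - 189377/27054 = 2079 - 189377/27054 = 56055889/27054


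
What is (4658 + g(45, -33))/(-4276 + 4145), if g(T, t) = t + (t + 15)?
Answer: -4607/131 ≈ -35.168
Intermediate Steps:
g(T, t) = 15 + 2*t (g(T, t) = t + (15 + t) = 15 + 2*t)
(4658 + g(45, -33))/(-4276 + 4145) = (4658 + (15 + 2*(-33)))/(-4276 + 4145) = (4658 + (15 - 66))/(-131) = (4658 - 51)*(-1/131) = 4607*(-1/131) = -4607/131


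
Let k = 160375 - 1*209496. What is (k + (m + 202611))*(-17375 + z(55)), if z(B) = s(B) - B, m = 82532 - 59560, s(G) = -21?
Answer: -3079438362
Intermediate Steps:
m = 22972
k = -49121 (k = 160375 - 209496 = -49121)
z(B) = -21 - B
(k + (m + 202611))*(-17375 + z(55)) = (-49121 + (22972 + 202611))*(-17375 + (-21 - 1*55)) = (-49121 + 225583)*(-17375 + (-21 - 55)) = 176462*(-17375 - 76) = 176462*(-17451) = -3079438362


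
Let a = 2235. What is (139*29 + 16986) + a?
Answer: 23252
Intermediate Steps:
(139*29 + 16986) + a = (139*29 + 16986) + 2235 = (4031 + 16986) + 2235 = 21017 + 2235 = 23252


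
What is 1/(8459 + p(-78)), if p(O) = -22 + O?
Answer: 1/8359 ≈ 0.00011963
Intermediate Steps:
1/(8459 + p(-78)) = 1/(8459 + (-22 - 78)) = 1/(8459 - 100) = 1/8359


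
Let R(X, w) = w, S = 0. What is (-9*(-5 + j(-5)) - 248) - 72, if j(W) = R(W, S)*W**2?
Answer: -275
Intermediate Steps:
j(W) = 0 (j(W) = 0*W**2 = 0)
(-9*(-5 + j(-5)) - 248) - 72 = (-9*(-5 + 0) - 248) - 72 = (-9*(-5) - 248) - 72 = (45 - 248) - 72 = -203 - 72 = -275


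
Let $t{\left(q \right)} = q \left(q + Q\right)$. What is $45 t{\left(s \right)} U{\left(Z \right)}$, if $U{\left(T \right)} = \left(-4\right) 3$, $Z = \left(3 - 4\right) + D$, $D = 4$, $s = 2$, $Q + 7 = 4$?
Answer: $1080$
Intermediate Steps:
$Q = -3$ ($Q = -7 + 4 = -3$)
$Z = 3$ ($Z = \left(3 - 4\right) + 4 = -1 + 4 = 3$)
$U{\left(T \right)} = -12$
$t{\left(q \right)} = q \left(-3 + q\right)$ ($t{\left(q \right)} = q \left(q - 3\right) = q \left(-3 + q\right)$)
$45 t{\left(s \right)} U{\left(Z \right)} = 45 \cdot 2 \left(-3 + 2\right) \left(-12\right) = 45 \cdot 2 \left(-1\right) \left(-12\right) = 45 \left(-2\right) \left(-12\right) = \left(-90\right) \left(-12\right) = 1080$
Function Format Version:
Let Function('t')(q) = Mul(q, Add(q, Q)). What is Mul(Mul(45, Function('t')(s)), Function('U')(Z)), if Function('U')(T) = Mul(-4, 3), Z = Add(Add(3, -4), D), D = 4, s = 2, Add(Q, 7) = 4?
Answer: 1080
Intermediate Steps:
Q = -3 (Q = Add(-7, 4) = -3)
Z = 3 (Z = Add(Add(3, -4), 4) = Add(-1, 4) = 3)
Function('U')(T) = -12
Function('t')(q) = Mul(q, Add(-3, q)) (Function('t')(q) = Mul(q, Add(q, -3)) = Mul(q, Add(-3, q)))
Mul(Mul(45, Function('t')(s)), Function('U')(Z)) = Mul(Mul(45, Mul(2, Add(-3, 2))), -12) = Mul(Mul(45, Mul(2, -1)), -12) = Mul(Mul(45, -2), -12) = Mul(-90, -12) = 1080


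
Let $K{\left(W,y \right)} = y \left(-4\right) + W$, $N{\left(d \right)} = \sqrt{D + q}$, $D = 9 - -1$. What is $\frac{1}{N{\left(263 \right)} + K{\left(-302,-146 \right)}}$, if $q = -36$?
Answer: $\frac{141}{39775} - \frac{i \sqrt{26}}{79550} \approx 0.0035449 - 6.4098 \cdot 10^{-5} i$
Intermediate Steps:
$D = 10$ ($D = 9 + 1 = 10$)
$N{\left(d \right)} = i \sqrt{26}$ ($N{\left(d \right)} = \sqrt{10 - 36} = \sqrt{-26} = i \sqrt{26}$)
$K{\left(W,y \right)} = W - 4 y$ ($K{\left(W,y \right)} = - 4 y + W = W - 4 y$)
$\frac{1}{N{\left(263 \right)} + K{\left(-302,-146 \right)}} = \frac{1}{i \sqrt{26} - -282} = \frac{1}{i \sqrt{26} + \left(-302 + 584\right)} = \frac{1}{i \sqrt{26} + 282} = \frac{1}{282 + i \sqrt{26}}$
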